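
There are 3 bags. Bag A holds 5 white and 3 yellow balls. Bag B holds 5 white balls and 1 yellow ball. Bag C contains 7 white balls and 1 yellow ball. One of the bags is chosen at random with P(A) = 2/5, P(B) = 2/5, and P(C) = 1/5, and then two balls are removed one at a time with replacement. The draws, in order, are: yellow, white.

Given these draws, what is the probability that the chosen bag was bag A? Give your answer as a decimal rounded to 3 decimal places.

0.548

The likelihood of the observed sequence under each hypothesis: P(data | bag A) = (3/8)(5/8) = 0.23438; P(data | bag B) = (1/6)(5/6) = 0.13889; P(data | bag C) = (1/8)(7/8) = 0.10938.
Weighting by the prior gives 2/5 · 0.23438 = 0.09375, 2/5 · 0.13889 = 0.055556, 1/5 · 0.10938 = 0.021875; summing to 0.17118.
So P(bag A | data) = (0.09375) / (0.17118) = 0.54767.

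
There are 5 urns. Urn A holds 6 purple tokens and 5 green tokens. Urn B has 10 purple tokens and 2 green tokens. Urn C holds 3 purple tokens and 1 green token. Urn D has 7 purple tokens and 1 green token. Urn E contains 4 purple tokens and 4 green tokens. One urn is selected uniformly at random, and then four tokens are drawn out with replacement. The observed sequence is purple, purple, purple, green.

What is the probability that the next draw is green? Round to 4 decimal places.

0.2789

The likelihood of the observed sequence under each hypothesis: P(data | urn A) = (6/11)(6/11)(6/11)(5/11) = 0.073765; P(data | urn B) = (10/12)(10/12)(10/12)(2/12) = 0.096451; P(data | urn C) = (3/4)(3/4)(3/4)(1/4) = 0.10547; P(data | urn D) = (7/8)(7/8)(7/8)(1/8) = 0.08374; P(data | urn E) = (4/8)(4/8)(4/8)(4/8) = 0.0625.
Multiplying each by its prior: 1/5 · 0.073765 = 0.014753, 1/5 · 0.096451 = 0.01929, 1/5 · 0.10547 = 0.021094, 1/5 · 0.08374 = 0.016748, 1/5 · 0.0625 = 0.0125; summing to 0.084385.
Dividing through by the total gives posterior P(urn A | data) = 0.17483, P(urn B | data) = 0.2286, P(urn C | data) = 0.24997, P(urn D | data) = 0.19847, P(urn E | data) = 0.14813.
So P(green next | data) = Σ P(green next | H) P(H | data) = (5/11)(0.17483) + (1/6)(0.2286) + (1/4)(0.24997) + (1/8)(0.19847) + (1/2)(0.14813) = 0.27893.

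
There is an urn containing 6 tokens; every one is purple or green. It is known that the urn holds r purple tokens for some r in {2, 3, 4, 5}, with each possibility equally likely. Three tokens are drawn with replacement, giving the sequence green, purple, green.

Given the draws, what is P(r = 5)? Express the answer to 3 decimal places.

0.063

The likelihood of the observed sequence under each hypothesis: P(data | r = 2) = (4/6)(2/6)(4/6) = 4/27; P(data | r = 3) = (3/6)(3/6)(3/6) = 1/8; P(data | r = 4) = (2/6)(4/6)(2/6) = 2/27; P(data | r = 5) = (1/6)(5/6)(1/6) = 5/216.
Multiplying each by its prior: 1/4 · 4/27 = 1/27, 1/4 · 1/8 = 1/32, 1/4 · 2/27 = 1/54, 1/4 · 5/216 = 5/864; these sum to 5/54.
By Bayes' rule, P(r = 5 | data) = (5/864) / (5/54) = 1/16.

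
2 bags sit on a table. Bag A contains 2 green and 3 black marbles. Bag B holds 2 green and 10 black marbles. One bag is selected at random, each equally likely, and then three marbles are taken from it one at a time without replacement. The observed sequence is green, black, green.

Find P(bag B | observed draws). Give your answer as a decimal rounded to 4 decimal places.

0.1316

For each hypothesis, P(data | H) works out to: P(data | bag A) = (2/5)(3/4)(1/3) = 1/10; P(data | bag B) = (2/12)(10/11)(1/10) = 1/66.
Weighting by the prior gives 1/2 · 1/10 = 1/20, 1/2 · 1/66 = 1/132; these sum to 19/330.
Therefore the posterior P(bag B | data) = (1/132) / (19/330) = 5/38.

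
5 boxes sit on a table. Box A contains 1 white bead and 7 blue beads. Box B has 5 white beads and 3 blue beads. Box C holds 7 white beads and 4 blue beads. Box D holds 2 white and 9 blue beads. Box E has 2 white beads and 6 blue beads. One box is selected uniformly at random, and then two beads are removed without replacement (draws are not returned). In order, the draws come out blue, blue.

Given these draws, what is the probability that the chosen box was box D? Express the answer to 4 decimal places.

0.3035

For each hypothesis, P(data | H) works out to: P(data | box A) = (7/8)(6/7) = 0.75; P(data | box B) = (3/8)(2/7) = 0.10714; P(data | box C) = (4/11)(3/10) = 0.10909; P(data | box D) = (9/11)(8/10) = 0.65455; P(data | box E) = (6/8)(5/7) = 0.53571.
Multiplying each by its prior: 1/5 · 0.75 = 0.15, 1/5 · 0.10714 = 0.021429, 1/5 · 0.10909 = 0.021818, 1/5 · 0.65455 = 0.13091, 1/5 · 0.53571 = 0.10714; summing to 0.4313.
Hence P(box D | data) = (0.13091) / (0.4313) = 0.30352.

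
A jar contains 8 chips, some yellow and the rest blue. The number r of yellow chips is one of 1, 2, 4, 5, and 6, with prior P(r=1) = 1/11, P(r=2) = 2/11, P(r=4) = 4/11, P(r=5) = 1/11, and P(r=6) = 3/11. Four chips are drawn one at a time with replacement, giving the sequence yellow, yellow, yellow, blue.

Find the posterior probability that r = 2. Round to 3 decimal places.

The likelihood of the observed sequence under each hypothesis: P(data | r = 1) = (1/8)(1/8)(1/8)(7/8) = 0.001709; P(data | r = 2) = (2/8)(2/8)(2/8)(6/8) = 0.011719; P(data | r = 4) = (4/8)(4/8)(4/8)(4/8) = 0.0625; P(data | r = 5) = (5/8)(5/8)(5/8)(3/8) = 0.091553; P(data | r = 6) = (6/8)(6/8)(6/8)(2/8) = 0.10547.
Weighting by the prior gives 1/11 · 0.001709 = 0.00015536, 2/11 · 0.011719 = 0.0021307, 4/11 · 0.0625 = 0.022727, 1/11 · 0.091553 = 0.008323, 3/11 · 0.10547 = 0.028764; these sum to 0.0621.
Hence P(r = 2 | data) = (0.0021307) / (0.0621) = 0.03431.

0.034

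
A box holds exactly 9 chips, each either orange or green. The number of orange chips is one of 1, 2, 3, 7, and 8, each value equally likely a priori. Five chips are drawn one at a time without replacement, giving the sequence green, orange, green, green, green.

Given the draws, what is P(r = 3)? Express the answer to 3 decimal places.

0.243

The likelihood of the observed sequence under each hypothesis: P(data | r = 1) = (8/9)(1/8)(7/7)(6/6)(5/5) = 1/9; P(data | r = 2) = (7/9)(2/8)(6/7)(5/6)(4/5) = 1/9; P(data | r = 3) = (6/9)(3/8)(5/7)(4/6)(3/5) = 1/14; P(data | r = 7) = (2/9)(7/8)(1/7)(0/6) = 0; P(data | r = 8) = (1/9)(8/8)(0/7) = 0.
Multiplying each by its prior: 1/5 · 1/9 = 1/45, 1/5 · 1/9 = 1/45, 1/5 · 1/14 = 1/70, 1/5 · 0 = 0, 1/5 · 0 = 0; summing to 37/630.
So P(r = 3 | data) = (1/70) / (37/630) = 9/37.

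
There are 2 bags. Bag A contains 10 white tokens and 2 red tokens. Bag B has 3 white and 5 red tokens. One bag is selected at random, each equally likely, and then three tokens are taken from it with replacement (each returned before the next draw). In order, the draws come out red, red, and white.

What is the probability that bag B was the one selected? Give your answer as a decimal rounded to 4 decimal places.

0.8635

The likelihood of the observed sequence under each hypothesis: P(data | bag A) = (2/12)(2/12)(10/12) = 0.023148; P(data | bag B) = (5/8)(5/8)(3/8) = 0.14648.
Weighting by the prior gives 1/2 · 0.023148 = 0.011574, 1/2 · 0.14648 = 0.073242; with total 0.084816.
So P(bag B | data) = (0.073242) / (0.084816) = 0.86354.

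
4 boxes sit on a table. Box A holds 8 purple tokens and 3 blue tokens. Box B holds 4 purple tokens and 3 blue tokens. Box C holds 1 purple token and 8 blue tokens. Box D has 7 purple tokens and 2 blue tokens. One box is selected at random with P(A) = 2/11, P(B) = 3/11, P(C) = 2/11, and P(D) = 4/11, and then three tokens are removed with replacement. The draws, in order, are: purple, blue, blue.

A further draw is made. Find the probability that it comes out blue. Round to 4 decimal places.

0.4715

For each hypothesis, P(data | H) works out to: P(data | box A) = (8/11)(3/11)(3/11) = 0.054095; P(data | box B) = (4/7)(3/7)(3/7) = 0.10496; P(data | box C) = (1/9)(8/9)(8/9) = 0.087791; P(data | box D) = (7/9)(2/9)(2/9) = 0.038409.
The prior-weighted likelihoods are 2/11 · 0.054095 = 0.0098354, 3/11 · 0.10496 = 0.028624, 2/11 · 0.087791 = 0.015962, 4/11 · 0.038409 = 0.013967; these sum to 0.068389.
Normalising, the posterior is P(box A | data) = 0.14382, P(box B | data) = 0.41855, P(box C | data) = 0.2334, P(box D | data) = 0.20423.
So P(blue next | data) = Σ P(blue next | H) P(H | data) = (3/11)(0.14382) + (3/7)(0.41855) + (8/9)(0.2334) + (2/9)(0.20423) = 0.47146.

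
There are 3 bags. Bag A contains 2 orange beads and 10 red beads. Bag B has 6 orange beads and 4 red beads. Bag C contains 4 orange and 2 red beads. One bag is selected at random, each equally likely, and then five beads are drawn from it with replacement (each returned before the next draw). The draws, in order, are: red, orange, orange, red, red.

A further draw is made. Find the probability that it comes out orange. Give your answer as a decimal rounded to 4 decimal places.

0.4944

Compute the likelihood of the observed sequence for each case: P(data | bag A) = (10/12)(2/12)(2/12)(10/12)(10/12) = 0.016075; P(data | bag B) = (4/10)(6/10)(6/10)(4/10)(4/10) = 0.02304; P(data | bag C) = (2/6)(4/6)(4/6)(2/6)(2/6) = 0.016461.
Weighting by the prior gives 1/3 · 0.016075 = 0.0053584, 1/3 · 0.02304 = 0.00768, 1/3 · 0.016461 = 0.005487; summing to 0.018525.
Dividing through by the total gives posterior P(bag A | data) = 0.28925, P(bag B | data) = 0.41457, P(bag C | data) = 0.29619.
Averaging over the posterior, P(orange next | data) = (1/6)(0.28925) + (3/5)(0.41457) + (2/3)(0.29619) = 0.49441.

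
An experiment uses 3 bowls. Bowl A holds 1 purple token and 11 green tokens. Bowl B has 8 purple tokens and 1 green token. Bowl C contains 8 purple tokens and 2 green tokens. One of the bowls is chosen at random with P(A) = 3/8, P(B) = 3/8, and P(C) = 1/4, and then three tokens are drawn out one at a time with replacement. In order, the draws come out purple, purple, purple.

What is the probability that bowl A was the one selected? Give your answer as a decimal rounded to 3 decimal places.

Under each hypothesis, the probability of the observed sequence is: P(data | bowl A) = (1/12)(1/12)(1/12) = 0.0005787; P(data | bowl B) = (8/9)(8/9)(8/9) = 0.70233; P(data | bowl C) = (8/10)(8/10)(8/10) = 0.512.
Weighting by the prior gives 3/8 · 0.0005787 = 0.00021701, 3/8 · 0.70233 = 0.26337, 1/4 · 0.512 = 0.128; these sum to 0.39159.
So P(bowl A | data) = (0.00021701) / (0.39159) = 0.00055418.

0.001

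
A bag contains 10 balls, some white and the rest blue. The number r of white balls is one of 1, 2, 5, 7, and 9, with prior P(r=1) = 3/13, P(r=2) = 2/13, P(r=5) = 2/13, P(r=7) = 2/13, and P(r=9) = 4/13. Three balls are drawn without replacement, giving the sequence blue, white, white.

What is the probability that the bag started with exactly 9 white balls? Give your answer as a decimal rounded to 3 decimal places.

0.373

Compute the likelihood of the observed sequence for each case: P(data | r = 1) = (9/10)(1/9)(0/8) = 0; P(data | r = 2) = (8/10)(2/9)(1/8) = 0.022222; P(data | r = 5) = (5/10)(5/9)(4/8) = 0.13889; P(data | r = 7) = (3/10)(7/9)(6/8) = 0.175; P(data | r = 9) = (1/10)(9/9)(8/8) = 0.1.
The prior-weighted likelihoods are 3/13 · 0 = 0, 2/13 · 0.022222 = 0.0034188, 2/13 · 0.13889 = 0.021368, 2/13 · 0.175 = 0.026923, 4/13 · 0.1 = 0.030769; these sum to 0.082479.
By Bayes' rule, P(r = 9 | data) = (0.030769) / (0.082479) = 0.37306.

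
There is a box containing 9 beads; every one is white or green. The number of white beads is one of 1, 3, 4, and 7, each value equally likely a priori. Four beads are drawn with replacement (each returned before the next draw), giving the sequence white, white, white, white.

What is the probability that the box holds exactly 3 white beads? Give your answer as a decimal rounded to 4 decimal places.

0.0296

For each hypothesis, P(data | H) works out to: P(data | r = 1) = (1/9)(1/9)(1/9)(1/9) = 0.00015242; P(data | r = 3) = (3/9)(3/9)(3/9)(3/9) = 0.012346; P(data | r = 4) = (4/9)(4/9)(4/9)(4/9) = 0.039018; P(data | r = 7) = (7/9)(7/9)(7/9)(7/9) = 0.36595.
The prior-weighted likelihoods are 1/4 · 0.00015242 = 3.8104e-05, 1/4 · 0.012346 = 0.0030864, 1/4 · 0.039018 = 0.0097546, 1/4 · 0.36595 = 0.091488; these sum to 0.10437.
So P(r = 3 | data) = (0.0030864) / (0.10437) = 0.029573.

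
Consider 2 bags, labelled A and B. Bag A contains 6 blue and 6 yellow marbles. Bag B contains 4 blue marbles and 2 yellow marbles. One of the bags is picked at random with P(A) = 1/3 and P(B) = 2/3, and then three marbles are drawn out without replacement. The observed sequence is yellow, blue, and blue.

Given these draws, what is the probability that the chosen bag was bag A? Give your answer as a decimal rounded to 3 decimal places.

0.254

Under each hypothesis, the probability of the observed sequence is: P(data | bag A) = (6/12)(6/11)(5/10) = 3/22; P(data | bag B) = (2/6)(4/5)(3/4) = 1/5.
Weighting by the prior gives 1/3 · 3/22 = 1/22, 2/3 · 1/5 = 2/15; with total 59/330.
So P(bag A | data) = (1/22) / (59/330) = 15/59.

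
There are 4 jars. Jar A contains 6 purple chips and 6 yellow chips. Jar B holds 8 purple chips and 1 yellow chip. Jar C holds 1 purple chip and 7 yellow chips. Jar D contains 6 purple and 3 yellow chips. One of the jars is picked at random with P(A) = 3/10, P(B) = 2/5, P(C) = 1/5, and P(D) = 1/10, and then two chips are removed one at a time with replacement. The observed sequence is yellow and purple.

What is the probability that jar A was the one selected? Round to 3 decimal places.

The likelihood of the observed sequence under each hypothesis: P(data | jar A) = (6/12)(6/12) = 0.25; P(data | jar B) = (1/9)(8/9) = 0.098765; P(data | jar C) = (7/8)(1/8) = 0.10938; P(data | jar D) = (3/9)(6/9) = 0.22222.
The prior-weighted likelihoods are 3/10 · 0.25 = 0.075, 2/5 · 0.098765 = 0.039506, 1/5 · 0.10938 = 0.021875, 1/10 · 0.22222 = 0.022222; summing to 0.1586.
So P(jar A | data) = (0.075) / (0.1586) = 0.47288.

0.473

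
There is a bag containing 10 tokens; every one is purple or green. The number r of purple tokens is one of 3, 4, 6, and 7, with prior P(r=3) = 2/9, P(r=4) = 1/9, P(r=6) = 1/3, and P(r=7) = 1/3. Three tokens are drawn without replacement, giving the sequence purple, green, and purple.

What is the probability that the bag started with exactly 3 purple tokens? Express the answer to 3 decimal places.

0.094

The likelihood of the observed sequence under each hypothesis: P(data | r = 3) = (3/10)(7/9)(2/8) = 0.058333; P(data | r = 4) = (4/10)(6/9)(3/8) = 0.1; P(data | r = 6) = (6/10)(4/9)(5/8) = 0.16667; P(data | r = 7) = (7/10)(3/9)(6/8) = 0.175.
Multiplying each by its prior: 2/9 · 0.058333 = 0.012963, 1/9 · 0.1 = 0.011111, 1/3 · 0.16667 = 0.055556, 1/3 · 0.175 = 0.058333; with total 0.13796.
Therefore the posterior P(r = 3 | data) = (0.012963) / (0.13796) = 0.09396.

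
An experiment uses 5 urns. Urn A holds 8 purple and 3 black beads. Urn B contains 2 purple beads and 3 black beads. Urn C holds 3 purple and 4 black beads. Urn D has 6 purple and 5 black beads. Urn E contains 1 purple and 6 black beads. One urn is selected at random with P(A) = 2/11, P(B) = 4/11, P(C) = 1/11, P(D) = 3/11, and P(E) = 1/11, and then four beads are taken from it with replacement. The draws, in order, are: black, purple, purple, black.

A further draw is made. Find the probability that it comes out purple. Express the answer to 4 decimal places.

Compute the likelihood of the observed sequence for each case: P(data | urn A) = (3/11)(8/11)(8/11)(3/11) = 0.039342; P(data | urn B) = (3/5)(2/5)(2/5)(3/5) = 0.0576; P(data | urn C) = (4/7)(3/7)(3/7)(4/7) = 0.059975; P(data | urn D) = (5/11)(6/11)(6/11)(5/11) = 0.061471; P(data | urn E) = (6/7)(1/7)(1/7)(6/7) = 0.014994.
Weighting by the prior gives 2/11 · 0.039342 = 0.007153, 4/11 · 0.0576 = 0.020945, 1/11 · 0.059975 = 0.0054523, 3/11 · 0.061471 = 0.016765, 1/11 · 0.014994 = 0.0013631; with total 0.051679.
Normalising, the posterior is P(urn A | data) = 0.13841, P(urn B | data) = 0.4053, P(urn C | data) = 0.1055, P(urn D | data) = 0.32441, P(urn E | data) = 0.026376.
Averaging over the posterior, P(purple next | data) = (8/11)(0.13841) + (2/5)(0.4053) + (3/7)(0.1055) + (6/11)(0.32441) + (1/7)(0.026376) = 0.48872.

0.4887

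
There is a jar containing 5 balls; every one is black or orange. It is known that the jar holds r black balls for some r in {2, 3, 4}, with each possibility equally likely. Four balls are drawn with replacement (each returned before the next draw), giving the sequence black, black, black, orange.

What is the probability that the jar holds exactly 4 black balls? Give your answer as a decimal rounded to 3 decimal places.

0.451

For each hypothesis, P(data | H) works out to: P(data | r = 2) = (2/5)(2/5)(2/5)(3/5) = 0.0384; P(data | r = 3) = (3/5)(3/5)(3/5)(2/5) = 0.0864; P(data | r = 4) = (4/5)(4/5)(4/5)(1/5) = 0.1024.
Weighting by the prior gives 1/3 · 0.0384 = 0.0128, 1/3 · 0.0864 = 0.0288, 1/3 · 0.1024 = 0.034133; with total 0.075733.
Hence P(r = 4 | data) = (0.034133) / (0.075733) = 0.4507.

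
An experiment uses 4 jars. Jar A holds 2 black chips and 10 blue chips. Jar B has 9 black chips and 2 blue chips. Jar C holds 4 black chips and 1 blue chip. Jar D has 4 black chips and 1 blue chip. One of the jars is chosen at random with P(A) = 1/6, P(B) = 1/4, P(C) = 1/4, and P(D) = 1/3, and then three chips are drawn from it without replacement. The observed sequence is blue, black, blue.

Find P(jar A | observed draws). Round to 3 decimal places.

0.833

Compute the likelihood of the observed sequence for each case: P(data | jar A) = (10/12)(2/11)(9/10) = 3/22; P(data | jar B) = (2/11)(9/10)(1/9) = 1/55; P(data | jar C) = (1/5)(4/4)(0/3) = 0; P(data | jar D) = (1/5)(4/4)(0/3) = 0.
Weighting by the prior gives 1/6 · 3/22 = 1/44, 1/4 · 1/55 = 1/220, 1/4 · 0 = 0, 1/3 · 0 = 0; these sum to 3/110.
Therefore the posterior P(jar A | data) = (1/44) / (3/110) = 5/6.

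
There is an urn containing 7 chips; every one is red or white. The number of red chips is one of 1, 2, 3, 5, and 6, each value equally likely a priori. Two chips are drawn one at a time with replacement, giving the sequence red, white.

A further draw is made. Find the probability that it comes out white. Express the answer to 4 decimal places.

For each hypothesis, P(data | H) works out to: P(data | r = 1) = (1/7)(6/7) = 6/49; P(data | r = 2) = (2/7)(5/7) = 10/49; P(data | r = 3) = (3/7)(4/7) = 12/49; P(data | r = 5) = (5/7)(2/7) = 10/49; P(data | r = 6) = (6/7)(1/7) = 6/49.
Multiplying each by its prior: 1/5 · 6/49 = 6/245, 1/5 · 10/49 = 2/49, 1/5 · 12/49 = 12/245, 1/5 · 10/49 = 2/49, 1/5 · 6/49 = 6/245; summing to 44/245.
Dividing through by the total gives posterior P(r = 1 | data) = 3/22, P(r = 2 | data) = 5/22, P(r = 3 | data) = 3/11, P(r = 5 | data) = 5/22, P(r = 6 | data) = 3/22.
Averaging over the posterior, P(white next | data) = (6/7)(3/22) + (5/7)(5/22) + (4/7)(3/11) + (2/7)(5/22) + (1/7)(3/22) = 40/77.

0.5195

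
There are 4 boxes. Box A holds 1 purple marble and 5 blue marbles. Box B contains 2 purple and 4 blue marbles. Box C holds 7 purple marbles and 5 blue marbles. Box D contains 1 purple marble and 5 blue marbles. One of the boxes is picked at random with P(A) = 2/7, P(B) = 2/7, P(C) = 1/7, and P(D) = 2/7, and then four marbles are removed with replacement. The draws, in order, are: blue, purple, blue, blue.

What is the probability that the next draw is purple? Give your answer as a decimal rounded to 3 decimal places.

0.247

For each hypothesis, P(data | H) works out to: P(data | box A) = (5/6)(1/6)(5/6)(5/6) = 0.096451; P(data | box B) = (4/6)(2/6)(4/6)(4/6) = 0.098765; P(data | box C) = (5/12)(7/12)(5/12)(5/12) = 0.042197; P(data | box D) = (5/6)(1/6)(5/6)(5/6) = 0.096451.
Weighting by the prior gives 2/7 · 0.096451 = 0.027557, 2/7 · 0.098765 = 0.028219, 1/7 · 0.042197 = 0.0060282, 2/7 · 0.096451 = 0.027557; these sum to 0.089361.
Normalising, the posterior is P(box A | data) = 0.30838, P(box B | data) = 0.31578, P(box C | data) = 0.067458, P(box D | data) = 0.30838.
The predictive probability is P(purple next | data) = (1/6)(0.30838) + (1/3)(0.31578) + (7/12)(0.067458) + (1/6)(0.30838) = 0.2474.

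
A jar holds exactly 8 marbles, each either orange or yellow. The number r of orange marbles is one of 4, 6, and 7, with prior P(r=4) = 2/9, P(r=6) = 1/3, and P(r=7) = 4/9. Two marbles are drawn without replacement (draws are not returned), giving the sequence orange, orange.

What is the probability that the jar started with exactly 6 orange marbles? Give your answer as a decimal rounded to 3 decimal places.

Compute the likelihood of the observed sequence for each case: P(data | r = 4) = (4/8)(3/7) = 3/14; P(data | r = 6) = (6/8)(5/7) = 15/28; P(data | r = 7) = (7/8)(6/7) = 3/4.
Multiplying each by its prior: 2/9 · 3/14 = 1/21, 1/3 · 15/28 = 5/28, 4/9 · 3/4 = 1/3; summing to 47/84.
By Bayes' rule, P(r = 6 | data) = (5/28) / (47/84) = 15/47.

0.319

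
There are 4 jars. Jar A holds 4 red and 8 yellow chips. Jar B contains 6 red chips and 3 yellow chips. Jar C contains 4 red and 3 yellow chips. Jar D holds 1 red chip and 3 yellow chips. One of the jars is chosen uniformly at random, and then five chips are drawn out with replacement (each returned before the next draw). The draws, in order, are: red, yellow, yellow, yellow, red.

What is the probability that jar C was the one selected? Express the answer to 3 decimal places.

0.253

Under each hypothesis, the probability of the observed sequence is: P(data | jar A) = (4/12)(8/12)(8/12)(8/12)(4/12) = 0.032922; P(data | jar B) = (6/9)(3/9)(3/9)(3/9)(6/9) = 0.016461; P(data | jar C) = (4/7)(3/7)(3/7)(3/7)(4/7) = 0.025704; P(data | jar D) = (1/4)(3/4)(3/4)(3/4)(1/4) = 0.026367.
Weighting by the prior gives 1/4 · 0.032922 = 0.0082305, 1/4 · 0.016461 = 0.0041152, 1/4 · 0.025704 = 0.0064259, 1/4 · 0.026367 = 0.0065918; these sum to 0.025363.
By Bayes' rule, P(jar C | data) = (0.0064259) / (0.025363) = 0.25335.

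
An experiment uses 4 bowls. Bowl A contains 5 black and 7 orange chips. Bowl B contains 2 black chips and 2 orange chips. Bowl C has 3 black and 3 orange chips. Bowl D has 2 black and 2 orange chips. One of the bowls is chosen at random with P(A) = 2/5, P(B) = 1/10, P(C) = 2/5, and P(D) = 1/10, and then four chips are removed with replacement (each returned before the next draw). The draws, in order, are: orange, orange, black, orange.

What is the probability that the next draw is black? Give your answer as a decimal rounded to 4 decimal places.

For each hypothesis, P(data | H) works out to: P(data | bowl A) = (7/12)(7/12)(5/12)(7/12) = 0.082706; P(data | bowl B) = (2/4)(2/4)(2/4)(2/4) = 0.0625; P(data | bowl C) = (3/6)(3/6)(3/6)(3/6) = 0.0625; P(data | bowl D) = (2/4)(2/4)(2/4)(2/4) = 0.0625.
Multiplying each by its prior: 2/5 · 0.082706 = 0.033083, 1/10 · 0.0625 = 0.00625, 2/5 · 0.0625 = 0.025, 1/10 · 0.0625 = 0.00625; these sum to 0.070583.
The posterior is then P(bowl A | data) = 0.46871, P(bowl B | data) = 0.088549, P(bowl C | data) = 0.3542, P(bowl D | data) = 0.088549.
Averaging over the posterior, P(black next | data) = (5/12)(0.46871) + (1/2)(0.088549) + (1/2)(0.3542) + (1/2)(0.088549) = 0.46094.

0.4609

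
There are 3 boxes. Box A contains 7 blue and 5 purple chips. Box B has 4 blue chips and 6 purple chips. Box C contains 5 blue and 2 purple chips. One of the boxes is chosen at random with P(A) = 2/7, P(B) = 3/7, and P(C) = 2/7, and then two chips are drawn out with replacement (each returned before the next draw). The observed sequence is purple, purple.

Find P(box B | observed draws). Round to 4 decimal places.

0.6790

Compute the likelihood of the observed sequence for each case: P(data | box A) = (5/12)(5/12) = 0.17361; P(data | box B) = (6/10)(6/10) = 0.36; P(data | box C) = (2/7)(2/7) = 0.081633.
Weighting by the prior gives 2/7 · 0.17361 = 0.049603, 3/7 · 0.36 = 0.15429, 2/7 · 0.081633 = 0.023324; with total 0.22721.
Hence P(box B | data) = (0.15429) / (0.22721) = 0.67904.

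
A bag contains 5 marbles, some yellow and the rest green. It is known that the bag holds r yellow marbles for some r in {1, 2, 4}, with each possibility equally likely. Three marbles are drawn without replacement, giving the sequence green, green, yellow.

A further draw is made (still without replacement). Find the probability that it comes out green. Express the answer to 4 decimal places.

Compute the likelihood of the observed sequence for each case: P(data | r = 1) = (4/5)(3/4)(1/3) = 1/5; P(data | r = 2) = (3/5)(2/4)(2/3) = 1/5; P(data | r = 4) = (1/5)(0/4) = 0.
Weighting by the prior gives 1/3 · 1/5 = 1/15, 1/3 · 1/5 = 1/15, 1/3 · 0 = 0; summing to 2/15.
Dividing through by the total gives posterior P(r = 1 | data) = 1/2, P(r = 2 | data) = 1/2, P(r = 4 | data) = 0.
So P(green next | data) = Σ P(green next | H) P(H | data) = (1)(1/2) + (1/2)(1/2) = 3/4.

0.7500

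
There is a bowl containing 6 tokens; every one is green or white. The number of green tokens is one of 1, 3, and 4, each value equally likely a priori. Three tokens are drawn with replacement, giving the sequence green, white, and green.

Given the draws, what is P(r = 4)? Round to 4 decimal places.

0.5000

For each hypothesis, P(data | H) works out to: P(data | r = 1) = (1/6)(5/6)(1/6) = 5/216; P(data | r = 3) = (3/6)(3/6)(3/6) = 1/8; P(data | r = 4) = (4/6)(2/6)(4/6) = 4/27.
The prior-weighted likelihoods are 1/3 · 5/216 = 5/648, 1/3 · 1/8 = 1/24, 1/3 · 4/27 = 4/81; summing to 8/81.
Hence P(r = 4 | data) = (4/81) / (8/81) = 1/2.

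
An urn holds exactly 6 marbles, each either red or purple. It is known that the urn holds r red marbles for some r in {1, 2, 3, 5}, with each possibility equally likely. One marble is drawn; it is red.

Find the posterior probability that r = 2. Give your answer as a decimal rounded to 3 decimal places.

Compute the likelihood of this draw for each case: P(data | r = 1) = (1/6) = 1/6; P(data | r = 2) = (2/6) = 1/3; P(data | r = 3) = (3/6) = 1/2; P(data | r = 5) = (5/6) = 5/6.
Multiplying each by its prior: 1/4 · 1/6 = 1/24, 1/4 · 1/3 = 1/12, 1/4 · 1/2 = 1/8, 1/4 · 5/6 = 5/24; with total 11/24.
So P(r = 2 | data) = (1/12) / (11/24) = 2/11.

0.182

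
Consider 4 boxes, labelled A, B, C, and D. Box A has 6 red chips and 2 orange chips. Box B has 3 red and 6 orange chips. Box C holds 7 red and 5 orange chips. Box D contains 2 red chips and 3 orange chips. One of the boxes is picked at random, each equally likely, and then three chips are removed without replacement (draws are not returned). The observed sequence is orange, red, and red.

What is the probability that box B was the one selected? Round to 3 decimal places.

For each hypothesis, P(data | H) works out to: P(data | box A) = (2/8)(6/7)(5/6) = 5/28; P(data | box B) = (6/9)(3/8)(2/7) = 1/14; P(data | box C) = (5/12)(7/11)(6/10) = 7/44; P(data | box D) = (3/5)(2/4)(1/3) = 1/10.
Weighting by the prior gives 1/4 · 5/28 = 5/112, 1/4 · 1/14 = 1/56, 1/4 · 7/44 = 7/176, 1/4 · 1/10 = 1/40; with total 7/55.
Therefore the posterior P(box B | data) = (1/56) / (7/55) = 55/392.

0.140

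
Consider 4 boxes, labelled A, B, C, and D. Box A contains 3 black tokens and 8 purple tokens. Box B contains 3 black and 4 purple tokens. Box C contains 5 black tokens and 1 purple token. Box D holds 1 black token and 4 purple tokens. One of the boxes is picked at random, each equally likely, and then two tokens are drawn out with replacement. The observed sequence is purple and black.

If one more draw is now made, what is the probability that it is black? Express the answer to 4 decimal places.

The likelihood of the observed sequence under each hypothesis: P(data | box A) = (8/11)(3/11) = 0.19835; P(data | box B) = (4/7)(3/7) = 0.2449; P(data | box C) = (1/6)(5/6) = 0.13889; P(data | box D) = (4/5)(1/5) = 0.16.
The prior-weighted likelihoods are 1/4 · 0.19835 = 0.049587, 1/4 · 0.2449 = 0.061224, 1/4 · 0.13889 = 0.034722, 1/4 · 0.16 = 0.04; these sum to 0.18553.
Normalising, the posterior is P(box A | data) = 0.26727, P(box B | data) = 0.32999, P(box C | data) = 0.18715, P(box D | data) = 0.21559.
Averaging over the posterior, P(black next | data) = (3/11)(0.26727) + (3/7)(0.32999) + (5/6)(0.18715) + (1/5)(0.21559) = 0.41339.

0.4134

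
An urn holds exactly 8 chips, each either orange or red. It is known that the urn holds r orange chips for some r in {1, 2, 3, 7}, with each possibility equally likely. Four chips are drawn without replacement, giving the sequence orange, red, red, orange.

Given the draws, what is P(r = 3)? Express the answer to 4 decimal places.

Under each hypothesis, the probability of the observed sequence is: P(data | r = 1) = (1/8)(7/7)(6/6)(0/5) = 0; P(data | r = 2) = (2/8)(6/7)(5/6)(1/5) = 1/28; P(data | r = 3) = (3/8)(5/7)(4/6)(2/5) = 1/14; P(data | r = 7) = (7/8)(1/7)(0/6) = 0.
Weighting by the prior gives 1/4 · 0 = 0, 1/4 · 1/28 = 1/112, 1/4 · 1/14 = 1/56, 1/4 · 0 = 0; with total 3/112.
Hence P(r = 3 | data) = (1/56) / (3/112) = 2/3.

0.6667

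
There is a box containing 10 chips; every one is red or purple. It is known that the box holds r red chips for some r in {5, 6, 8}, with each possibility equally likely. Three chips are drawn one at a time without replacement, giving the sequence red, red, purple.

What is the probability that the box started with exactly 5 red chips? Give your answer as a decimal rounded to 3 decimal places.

0.301

The likelihood of the observed sequence under each hypothesis: P(data | r = 5) = (5/10)(4/9)(5/8) = 5/36; P(data | r = 6) = (6/10)(5/9)(4/8) = 1/6; P(data | r = 8) = (8/10)(7/9)(2/8) = 7/45.
The prior-weighted likelihoods are 1/3 · 5/36 = 5/108, 1/3 · 1/6 = 1/18, 1/3 · 7/45 = 7/135; summing to 83/540.
Hence P(r = 5 | data) = (5/108) / (83/540) = 25/83.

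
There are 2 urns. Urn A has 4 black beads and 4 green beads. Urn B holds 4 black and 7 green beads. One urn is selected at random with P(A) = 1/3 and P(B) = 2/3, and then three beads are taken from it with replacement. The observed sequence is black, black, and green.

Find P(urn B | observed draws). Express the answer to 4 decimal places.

0.5738

Under each hypothesis, the probability of the observed sequence is: P(data | urn A) = (4/8)(4/8)(4/8) = 0.125; P(data | urn B) = (4/11)(4/11)(7/11) = 0.084147.
Weighting by the prior gives 1/3 · 0.125 = 0.041667, 2/3 · 0.084147 = 0.056098; summing to 0.097765.
So P(urn B | data) = (0.056098) / (0.097765) = 0.57381.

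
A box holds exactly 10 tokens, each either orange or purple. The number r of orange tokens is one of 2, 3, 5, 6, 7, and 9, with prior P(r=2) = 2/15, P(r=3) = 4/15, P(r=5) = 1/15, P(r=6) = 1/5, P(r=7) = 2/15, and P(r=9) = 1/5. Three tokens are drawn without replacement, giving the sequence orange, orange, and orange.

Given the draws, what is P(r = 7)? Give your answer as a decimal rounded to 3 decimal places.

For each hypothesis, P(data | H) works out to: P(data | r = 2) = (2/10)(1/9)(0/8) = 0; P(data | r = 3) = (3/10)(2/9)(1/8) = 1/120; P(data | r = 5) = (5/10)(4/9)(3/8) = 1/12; P(data | r = 6) = (6/10)(5/9)(4/8) = 1/6; P(data | r = 7) = (7/10)(6/9)(5/8) = 7/24; P(data | r = 9) = (9/10)(8/9)(7/8) = 7/10.
The prior-weighted likelihoods are 2/15 · 0 = 0, 4/15 · 1/120 = 1/450, 1/15 · 1/12 = 1/180, 1/5 · 1/6 = 1/30, 2/15 · 7/24 = 7/180, 1/5 · 7/10 = 7/50; summing to 11/50.
By Bayes' rule, P(r = 7 | data) = (7/180) / (11/50) = 35/198.

0.177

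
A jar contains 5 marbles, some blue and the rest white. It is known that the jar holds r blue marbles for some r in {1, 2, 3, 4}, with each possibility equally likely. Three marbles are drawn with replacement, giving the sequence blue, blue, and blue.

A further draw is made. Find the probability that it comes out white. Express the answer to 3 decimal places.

The likelihood of the observed sequence under each hypothesis: P(data | r = 1) = (1/5)(1/5)(1/5) = 1/125; P(data | r = 2) = (2/5)(2/5)(2/5) = 8/125; P(data | r = 3) = (3/5)(3/5)(3/5) = 27/125; P(data | r = 4) = (4/5)(4/5)(4/5) = 64/125.
Multiplying each by its prior: 1/4 · 1/125 = 1/500, 1/4 · 8/125 = 2/125, 1/4 · 27/125 = 27/500, 1/4 · 64/125 = 16/125; with total 1/5.
Normalising, the posterior is P(r = 1 | data) = 1/100, P(r = 2 | data) = 2/25, P(r = 3 | data) = 27/100, P(r = 4 | data) = 16/25.
The predictive probability is P(white next | data) = (4/5)(1/100) + (3/5)(2/25) + (2/5)(27/100) + (1/5)(16/25) = 73/250.

0.292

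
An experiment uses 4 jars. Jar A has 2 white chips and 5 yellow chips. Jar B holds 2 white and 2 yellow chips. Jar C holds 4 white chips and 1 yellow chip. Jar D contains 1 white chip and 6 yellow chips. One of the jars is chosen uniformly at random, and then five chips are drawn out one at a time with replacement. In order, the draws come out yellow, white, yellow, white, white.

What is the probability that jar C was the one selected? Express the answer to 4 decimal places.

Compute the likelihood of the observed sequence for each case: P(data | jar A) = (5/7)(2/7)(5/7)(2/7)(2/7) = 0.0119; P(data | jar B) = (2/4)(2/4)(2/4)(2/4)(2/4) = 0.03125; P(data | jar C) = (1/5)(4/5)(1/5)(4/5)(4/5) = 0.02048; P(data | jar D) = (6/7)(1/7)(6/7)(1/7)(1/7) = 0.002142.
Multiplying each by its prior: 1/4 · 0.0119 = 0.002975, 1/4 · 0.03125 = 0.0078125, 1/4 · 0.02048 = 0.00512, 1/4 · 0.002142 = 0.00053549; summing to 0.016443.
By Bayes' rule, P(jar C | data) = (0.00512) / (0.016443) = 0.31138.

0.3114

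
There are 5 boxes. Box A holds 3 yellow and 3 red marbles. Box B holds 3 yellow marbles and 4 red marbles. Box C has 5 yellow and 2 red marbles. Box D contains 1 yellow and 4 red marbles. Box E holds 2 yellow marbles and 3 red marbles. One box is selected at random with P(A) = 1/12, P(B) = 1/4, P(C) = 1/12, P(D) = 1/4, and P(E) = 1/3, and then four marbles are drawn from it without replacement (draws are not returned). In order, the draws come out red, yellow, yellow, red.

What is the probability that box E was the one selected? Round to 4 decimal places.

Under each hypothesis, the probability of the observed sequence is: P(data | box A) = (3/6)(3/5)(2/4)(2/3) = 0.1; P(data | box B) = (4/7)(3/6)(2/5)(3/4) = 0.085714; P(data | box C) = (2/7)(5/6)(4/5)(1/4) = 0.047619; P(data | box D) = (4/5)(1/4)(0/3) = 0; P(data | box E) = (3/5)(2/4)(1/3)(2/2) = 0.1.
Multiplying each by its prior: 1/12 · 0.1 = 0.0083333, 1/4 · 0.085714 = 0.021429, 1/12 · 0.047619 = 0.0039683, 1/4 · 0 = 0, 1/3 · 0.1 = 0.033333; summing to 0.067063.
Therefore the posterior P(box E | data) = (0.033333) / (0.067063) = 0.49704.

0.4970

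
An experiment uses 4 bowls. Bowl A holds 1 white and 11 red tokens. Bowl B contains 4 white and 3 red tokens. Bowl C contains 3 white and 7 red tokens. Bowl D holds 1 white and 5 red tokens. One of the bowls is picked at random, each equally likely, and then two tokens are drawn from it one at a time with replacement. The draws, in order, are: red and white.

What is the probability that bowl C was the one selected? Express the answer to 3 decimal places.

The likelihood of the observed sequence under each hypothesis: P(data | bowl A) = (11/12)(1/12) = 0.076389; P(data | bowl B) = (3/7)(4/7) = 0.2449; P(data | bowl C) = (7/10)(3/10) = 0.21; P(data | bowl D) = (5/6)(1/6) = 0.13889.
The prior-weighted likelihoods are 1/4 · 0.076389 = 0.019097, 1/4 · 0.2449 = 0.061224, 1/4 · 0.21 = 0.0525, 1/4 · 0.13889 = 0.034722; with total 0.16754.
So P(bowl C | data) = (0.0525) / (0.16754) = 0.31335.

0.313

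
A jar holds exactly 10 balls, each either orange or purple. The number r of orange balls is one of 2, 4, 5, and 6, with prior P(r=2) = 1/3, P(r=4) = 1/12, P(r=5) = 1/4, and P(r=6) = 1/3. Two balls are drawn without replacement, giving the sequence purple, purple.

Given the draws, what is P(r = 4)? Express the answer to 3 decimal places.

The likelihood of the observed sequence under each hypothesis: P(data | r = 2) = (8/10)(7/9) = 28/45; P(data | r = 4) = (6/10)(5/9) = 1/3; P(data | r = 5) = (5/10)(4/9) = 2/9; P(data | r = 6) = (4/10)(3/9) = 2/15.
Multiplying each by its prior: 1/3 · 28/45 = 28/135, 1/12 · 1/3 = 1/36, 1/4 · 2/9 = 1/18, 1/3 · 2/15 = 2/45; summing to 181/540.
So P(r = 4 | data) = (1/36) / (181/540) = 15/181.

0.083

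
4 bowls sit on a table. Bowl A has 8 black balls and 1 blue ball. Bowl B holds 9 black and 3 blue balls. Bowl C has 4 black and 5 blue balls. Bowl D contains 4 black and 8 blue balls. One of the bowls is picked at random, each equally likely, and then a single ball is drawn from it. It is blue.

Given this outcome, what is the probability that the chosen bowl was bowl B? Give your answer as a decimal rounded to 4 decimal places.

Under each hypothesis, the probability of this draw is: P(data | bowl A) = (1/9) = 1/9; P(data | bowl B) = (3/12) = 1/4; P(data | bowl C) = (5/9) = 5/9; P(data | bowl D) = (8/12) = 2/3.
Multiplying each by its prior: 1/4 · 1/9 = 1/36, 1/4 · 1/4 = 1/16, 1/4 · 5/9 = 5/36, 1/4 · 2/3 = 1/6; summing to 19/48.
Hence P(bowl B | data) = (1/16) / (19/48) = 3/19.

0.1579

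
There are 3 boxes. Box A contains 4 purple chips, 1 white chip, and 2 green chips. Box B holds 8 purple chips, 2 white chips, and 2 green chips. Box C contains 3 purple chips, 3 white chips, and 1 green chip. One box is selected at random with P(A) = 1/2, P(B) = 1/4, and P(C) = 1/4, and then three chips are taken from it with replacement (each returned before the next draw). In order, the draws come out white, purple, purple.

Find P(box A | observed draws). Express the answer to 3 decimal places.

For each hypothesis, P(data | H) works out to: P(data | box A) = (1/7)(4/7)(4/7) = 0.046647; P(data | box B) = (2/12)(8/12)(8/12) = 0.074074; P(data | box C) = (3/7)(3/7)(3/7) = 0.078717.
The prior-weighted likelihoods are 1/2 · 0.046647 = 0.023324, 1/4 · 0.074074 = 0.018519, 1/4 · 0.078717 = 0.019679; these sum to 0.061521.
By Bayes' rule, P(box A | data) = (0.023324) / (0.061521) = 0.37911.

0.379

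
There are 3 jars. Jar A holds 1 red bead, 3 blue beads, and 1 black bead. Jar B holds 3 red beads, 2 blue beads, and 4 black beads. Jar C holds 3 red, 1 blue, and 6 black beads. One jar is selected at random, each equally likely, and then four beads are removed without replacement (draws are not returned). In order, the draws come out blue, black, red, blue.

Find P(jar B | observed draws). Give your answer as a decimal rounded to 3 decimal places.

Under each hypothesis, the probability of the observed sequence is: P(data | jar A) = (3/5)(1/4)(1/3)(2/2) = 0.05; P(data | jar B) = (2/9)(4/8)(3/7)(1/6) = 0.0079365; P(data | jar C) = (1/10)(6/9)(3/8)(0/7) = 0.
The prior-weighted likelihoods are 1/3 · 0.05 = 0.016667, 1/3 · 0.0079365 = 0.0026455, 1/3 · 0 = 0; with total 0.019312.
So P(jar B | data) = (0.0026455) / (0.019312) = 0.13699.

0.137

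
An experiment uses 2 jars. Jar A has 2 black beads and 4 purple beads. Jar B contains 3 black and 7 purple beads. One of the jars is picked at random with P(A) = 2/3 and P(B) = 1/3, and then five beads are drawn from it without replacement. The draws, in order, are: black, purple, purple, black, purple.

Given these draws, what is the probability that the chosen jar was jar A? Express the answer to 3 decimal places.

0.762

The likelihood of the observed sequence under each hypothesis: P(data | jar A) = (2/6)(4/5)(3/4)(1/3)(2/2) = 1/15; P(data | jar B) = (3/10)(7/9)(6/8)(2/7)(5/6) = 1/24.
Multiplying each by its prior: 2/3 · 1/15 = 2/45, 1/3 · 1/24 = 1/72; summing to 7/120.
Therefore the posterior P(jar A | data) = (2/45) / (7/120) = 16/21.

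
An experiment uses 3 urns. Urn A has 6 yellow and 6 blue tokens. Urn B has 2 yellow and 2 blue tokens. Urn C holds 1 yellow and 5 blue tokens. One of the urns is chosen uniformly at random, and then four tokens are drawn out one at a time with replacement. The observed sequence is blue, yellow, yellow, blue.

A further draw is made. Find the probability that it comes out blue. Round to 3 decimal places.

0.545

The likelihood of the observed sequence under each hypothesis: P(data | urn A) = (6/12)(6/12)(6/12)(6/12) = 0.0625; P(data | urn B) = (2/4)(2/4)(2/4)(2/4) = 0.0625; P(data | urn C) = (5/6)(1/6)(1/6)(5/6) = 0.01929.
The prior-weighted likelihoods are 1/3 · 0.0625 = 0.020833, 1/3 · 0.0625 = 0.020833, 1/3 · 0.01929 = 0.00643; with total 0.048097.
The posterior is then P(urn A | data) = 0.43316, P(urn B | data) = 0.43316, P(urn C | data) = 0.13369.
The predictive probability is P(blue next | data) = (1/2)(0.43316) + (1/2)(0.43316) + (5/6)(0.13369) = 0.54456.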